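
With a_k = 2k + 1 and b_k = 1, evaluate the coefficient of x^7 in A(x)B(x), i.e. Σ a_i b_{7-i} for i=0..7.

64

The convolution is the t^7 coefficient of A(t)B(t).
Σ = 1·1 + 3·1 + 5·1 + 7·1 + 9·1 + 11·1 + 13·1 + 15·1 = 64.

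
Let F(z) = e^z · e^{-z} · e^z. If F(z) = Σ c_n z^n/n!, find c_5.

1

The EGF product rule gives c_5 = Σ_{k_1+k_2+k_3=5} C(5; k_1,k_2,k_3) · ∏ g_i(k_i), where e^z gives (1)^k; e^{-z} gives (-1)^k; e^z gives (1)^k.
g_1(k) for k = 0…5: 1, 1, 1, 1, 1, 1.
g_2(k) for k = 0…5: 1, -1, 1, -1, 1, -1.
g_3(k) for k = 0…5: 1, 1, 1, 1, 1, 1.
First combine the last two factors: h(k) = Σ_j C(k,j)·g_2(j)·g_3(k−j) for k = 0…5: 1, 0, 0, 0, 0, 0.
c_5 = Σ_k C(5,k)·g_1(k)·h(5−k) = 1·1·1 = 1.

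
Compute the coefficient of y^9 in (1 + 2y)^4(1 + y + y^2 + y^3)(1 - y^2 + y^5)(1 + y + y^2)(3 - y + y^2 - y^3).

(1 + 2y)^4 has coefficients 1,8,24,32,16 for degrees 0…4.
(1 + y + y^2 + y^3) has coefficients 1,1,1,1,0,0,0,0,0,0 for degrees 0…9.
Multiplying by (1 - y^2 + y^5) gives running coefficients 1,1,0,0,-1,0,1,1,1,0 for degrees 0…9.
Multiplying by (1 + y + y^2) gives running coefficients 1,2,2,1,-1,-1,0,2,3,2 for degrees 0…9.
Finally multiplying by (3 - y + y^2 - y^3), the product of all factors after the first has coefficients 3,5,5,2,-4,-3,-1,6,8,5 for degrees 0…9.
[y^9] = 1·5 + 8·8 + 24·6 + 32·(-1) + 16·(-3) = 133.

133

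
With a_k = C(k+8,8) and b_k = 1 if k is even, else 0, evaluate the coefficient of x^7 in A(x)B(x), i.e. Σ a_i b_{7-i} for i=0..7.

7896

This is [x^7] in the product of the two ordinary generating functions.
Σ = 1·0 + 9·1 + 45·0 + 165·1 + 495·0 + 1287·1 + 3003·0 + 6435·1 = 7896.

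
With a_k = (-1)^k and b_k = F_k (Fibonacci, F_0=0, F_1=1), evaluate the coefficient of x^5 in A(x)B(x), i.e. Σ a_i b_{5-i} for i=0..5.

The convolution is the t^5 coefficient of A(t)B(t).
Σ = 1·5 − 1·3 + 1·2 − 1·1 + 1·1 − 1·0 = 4.

4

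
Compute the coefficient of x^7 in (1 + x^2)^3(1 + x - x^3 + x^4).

-2

(1 + x^2)^3 has coefficients 1,0,3,0,3,0,1 for degrees 0…6.
(1 + x - x^3 + x^4) has coefficients 1,1,0,-1,1,0,0,0 for degrees 0…7.
[x^7] = 1·0 + 3·0 + 3·(-1) + 1·1 = -2.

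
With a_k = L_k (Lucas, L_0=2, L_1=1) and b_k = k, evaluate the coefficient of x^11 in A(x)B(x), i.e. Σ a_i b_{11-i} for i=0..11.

828

Write out a_i and b_{11-i} for i = 0,…,11 and sum the products.
Σ = 2·11 + 1·10 + 3·9 + 4·8 + 7·7 + 11·6 + 18·5 + 29·4 + 47·3 + 76·2 + 123·1 + 199·0 = 828.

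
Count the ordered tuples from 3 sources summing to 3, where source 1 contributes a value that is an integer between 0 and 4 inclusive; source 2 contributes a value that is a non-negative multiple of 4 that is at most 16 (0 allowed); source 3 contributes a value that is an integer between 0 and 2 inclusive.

3

The generating function for the choices is (1 + z + z² + z³ + z⁴)·(1 + z⁴ + z⁸ + z¹² + z¹⁶)·(1 + z + z²); the count is [z³].
(1 + z + z² + z³ + z⁴) has coefficients 1,1,1,1 for degrees 0…3.
(1 + z⁴ + z⁸ + z¹² + z¹⁶) has coefficients 1,0,0,0 for degrees 0…3.
Finally multiplying by (1 + z + z²), the product of all factors after the first has coefficients 1,1,1,0 for degrees 0…3.
[z³] = 1·0 + 1·1 + 1·1 + 1·1 = 3.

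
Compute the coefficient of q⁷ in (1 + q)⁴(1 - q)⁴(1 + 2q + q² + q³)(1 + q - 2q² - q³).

(1 + q)⁴ has coefficients 1,4,6,4,1 for degrees 0…4.
(1 - q)⁴ has coefficients 1,-4,6,-4,1,0,0,0 for degrees 0…7.
Multiplying by (1 + 2q + q² + q³) gives running coefficients 1,-2,-1,5,-5,4,-3,1 for degrees 0…7.
Finally multiplying by (1 + q - 2q² - q³), the product of all factors after the first has coefficients 1,-1,-5,7,4,-10,6,-5 for degrees 0…7.
[q⁷] = 1·(-5) + 4·6 + 6·(-10) + 4·4 + 1·7 = -18.

-18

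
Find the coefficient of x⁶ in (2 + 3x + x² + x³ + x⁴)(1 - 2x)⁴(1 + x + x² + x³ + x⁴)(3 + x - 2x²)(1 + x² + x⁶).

(2 + 3x + x² + x³ + x⁴) has coefficients 2,3,1,1,1 for degrees 0…4.
(1 - 2x)⁴ has coefficients 1,-8,24,-32,16,0,0 for degrees 0…6.
Multiplying by (1 + x + x² + x³ + x⁴) gives running coefficients 1,-7,17,-15,1,0,8 for degrees 0…6.
Multiplying by (3 + x - 2x²) gives running coefficients 3,-20,42,-14,-46,31,22 for degrees 0…6.
Finally multiplying by (1 + x² + x⁶), the product of all factors after the first has coefficients 3,-20,45,-34,-4,17,-21 for degrees 0…6.
[x⁶] = 2·(-21) + 3·17 + 1·(-4) + 1·(-34) + 1·45 = 16.

16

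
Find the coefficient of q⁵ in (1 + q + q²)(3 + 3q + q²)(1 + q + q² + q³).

(1 + q + q²) has coefficients 1,1,1 for degrees 0…2.
(3 + 3q + q²) has coefficients 3,3,1,0,0,0 for degrees 0…5.
Finally multiplying by (1 + q + q² + q³), the product of all factors after the first has coefficients 3,6,7,7,4,1 for degrees 0…5.
[q⁵] = 1·1 + 1·4 + 1·7 = 12.

12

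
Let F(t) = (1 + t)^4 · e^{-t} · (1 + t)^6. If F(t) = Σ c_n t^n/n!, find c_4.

2661

The EGF product rule gives c_4 = Σ_{k_1+k_2+k_3=4} C(4; k_1,k_2,k_3) · ∏ g_i(k_i), where (1+t)^4 gives the falling factorial (4)_k; e^{-t} gives (-1)^k; (1+t)^6 gives the falling factorial (6)_k.
g_1(k) for k = 0…4: 1, 4, 12, 24, 24.
g_2(k) for k = 0…4: 1, -1, 1, -1, 1.
g_3(k) for k = 0…4: 1, 6, 30, 120, 360.
First combine the last two factors: h(k) = Σ_j C(k,j)·g_2(j)·g_3(k−j) for k = 0…4: 1, 5, 19, 47, 37.
c_4 = Σ_k C(4,k)·g_1(k)·h(4−k) = 1·1·37 + 4·4·47 + 6·12·19 + 4·24·5 + 1·24·1 = 37 + 752 + 1368 + 480 + 24 = 2661.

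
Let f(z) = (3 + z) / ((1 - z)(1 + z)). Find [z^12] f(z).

The denominator gives the recurrence a_n = a_(n−2) for n ≥ 2; the numerator fixes a_0 = 3, a_1 = 1.
Iterating: 3, 1, 3, 1, 3, 1, 3, 1, 3, 1, 3, 1, 3, so a_12 = 3.

3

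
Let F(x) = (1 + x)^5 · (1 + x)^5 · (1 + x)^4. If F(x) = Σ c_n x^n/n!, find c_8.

121080960

The EGF product rule gives c_8 = Σ_{k_1+k_2+k_3=8} C(8; k_1,k_2,k_3) · ∏ g_i(k_i), where (1+x)^5 gives the falling factorial (5)_k; (1+x)^5 gives the falling factorial (5)_k; (1+x)^4 gives the falling factorial (4)_k.
g_1(k) for k = 0…8: 1, 5, 20, 60, 120, 120, 0, 0, 0.
g_2(k) for k = 0…8: 1, 5, 20, 60, 120, 120, 0, 0, 0.
g_3(k) for k = 0…8: 1, 4, 12, 24, 24, 0, 0, 0, 0.
First combine the last two factors: h(k) = Σ_j C(k,j)·g_2(j)·g_3(k−j) for k = 0…8: 1, 9, 72, 504, 3024, 15120, 60480, 181440, 362880.
c_8 = Σ_k C(8,k)·g_1(k)·h(8−k) = 1·1·362880 + 8·5·181440 + 28·20·60480 + 56·60·15120 + 70·120·3024 + 56·120·504 = 362880 + 7257600 + 33868800 + 50803200 + 25401600 + 3386880 = 121080960.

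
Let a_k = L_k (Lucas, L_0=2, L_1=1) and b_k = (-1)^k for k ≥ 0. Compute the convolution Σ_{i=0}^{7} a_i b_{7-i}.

15

This is [x^7] in the product of the two ordinary generating functions.
Σ = 2·(-1) + 1·1 + 3·(-1) + 4·1 + 7·(-1) + 11·1 + 18·(-1) + 29·1 = 15.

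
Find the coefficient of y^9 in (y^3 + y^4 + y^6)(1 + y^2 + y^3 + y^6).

(y^3 + y^4 + y^6) has coefficients 0,0,0,1,1,0,1 for degrees 0…6.
(1 + y^2 + y^3 + y^6) has coefficients 1,0,1,1,0,0,1,0,0,0 for degrees 0…9.
[y^9] = 1·1 + 1·0 + 1·1 = 2.

2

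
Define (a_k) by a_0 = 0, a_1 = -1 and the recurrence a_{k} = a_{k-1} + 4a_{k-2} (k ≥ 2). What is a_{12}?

The ordinary generating function has denominator 1 - y - 4y^2.
Iterating the recurrence: a_0,…,a_{12} = 0, -1, -1, -5, -9, -29, -65, -181, -441, -1165, -2929, -7589, -19305.

-19305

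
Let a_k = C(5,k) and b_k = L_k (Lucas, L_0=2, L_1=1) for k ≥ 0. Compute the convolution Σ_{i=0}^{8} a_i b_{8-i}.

521

This is [x^8] in the product of the two ordinary generating functions.
Σ = 1·47 + 5·29 + 10·18 + 10·11 + 5·7 + 1·4 + 0·3 + 0·1 + 0·2 = 521.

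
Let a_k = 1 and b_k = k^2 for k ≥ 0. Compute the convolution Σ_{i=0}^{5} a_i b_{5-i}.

55

Write out a_i and b_{5-i} for i = 0,…,5 and sum the products.
Σ = 1·25 + 1·16 + 1·9 + 1·4 + 1·1 + 1·0 = 55.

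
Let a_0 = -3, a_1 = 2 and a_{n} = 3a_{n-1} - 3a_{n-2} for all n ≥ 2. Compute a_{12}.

The ordinary generating function has denominator 1 - 3y + 3y^2.
Iterating the recurrence: a_0,…,a_{12} = -3, 2, 15, 39, 72, 99, 81, -54, -405, -1053, -1944, -2673, -2187.

-2187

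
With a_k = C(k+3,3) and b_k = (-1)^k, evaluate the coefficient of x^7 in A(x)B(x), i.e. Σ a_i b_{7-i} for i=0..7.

70

The convolution is the x^7 coefficient of A(x)B(x).
Σ = 1·(-1) + 4·1 + 10·(-1) + 20·1 + 35·(-1) + 56·1 + 84·(-1) + 120·1 = 70.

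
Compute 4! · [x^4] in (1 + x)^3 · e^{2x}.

304

The EGF product rule gives c_4 = Σ_{k_1+k_2=4} C(4; k_1,k_2) · ∏ g_i(k_i), where (1+x)^3 gives the falling factorial (3)_k; e^{2x} gives (2)^k.
g_1(k) for k = 0…4: 1, 3, 6, 6, 0.
g_2(k) for k = 0…4: 1, 2, 4, 8, 16.
c_4 = Σ_k C(4,k)·g_1(k)·g_2(4−k) = 1·1·16 + 4·3·8 + 6·6·4 + 4·6·2 = 16 + 96 + 144 + 48 = 304.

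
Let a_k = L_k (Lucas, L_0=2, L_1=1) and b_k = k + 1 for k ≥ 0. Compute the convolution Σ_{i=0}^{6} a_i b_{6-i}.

112

Write out a_i and b_{6-i} for i = 0,…,6 and sum the products.
Σ = 2·7 + 1·6 + 3·5 + 4·4 + 7·3 + 11·2 + 18·1 = 112.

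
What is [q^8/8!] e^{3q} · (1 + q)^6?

5668137

The EGF product rule gives c_8 = Σ_{k_1+k_2=8} C(8; k_1,k_2) · ∏ g_i(k_i), where e^{3q} gives (3)^k; (1+q)^6 gives the falling factorial (6)_k.
g_1(k) for k = 0…8: 1, 3, 9, 27, 81, 243, 729, 2187, 6561.
g_2(k) for k = 0…8: 1, 6, 30, 120, 360, 720, 720, 0, 0.
c_8 = Σ_k C(8,k)·g_1(k)·g_2(8−k) = 28·9·720 + 56·27·720 + 70·81·360 + 56·243·120 + 28·729·30 + 8·2187·6 + 1·6561·1 = 181440 + 1088640 + 2041200 + 1632960 + 612360 + 104976 + 6561 = 5668137.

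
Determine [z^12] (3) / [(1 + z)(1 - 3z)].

1195743

The denominator gives the recurrence a_n = 2a_(n−1) + 3a_(n−2) for n ≥ 3; the numerator fixes a_0 = 3, a_1 = 6, a_2 = 21.
Iterating: 3, 6, 21, 60, 183, 546, 1641, 4920, 14763, 44286, 132861, 398580, 1195743, so a_12 = 1195743.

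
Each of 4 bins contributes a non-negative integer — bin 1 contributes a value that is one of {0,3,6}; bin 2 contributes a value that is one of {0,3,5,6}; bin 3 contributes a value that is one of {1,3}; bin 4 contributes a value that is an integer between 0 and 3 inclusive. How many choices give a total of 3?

The generating function for the choices is (1 + t^3 + t^6)·(1 + t^3 + t^5 + t^6)·(t + t^3)·(1 + t + t^2 + t^3); the count is [t^3].
(1 + t^3 + t^6) has coefficients 1,0,0,1 for degrees 0…3.
(1 + t^3 + t^5 + t^6) has coefficients 1,0,0,1 for degrees 0…3.
Multiplying by (t + t^3) gives running coefficients 0,1,0,1 for degrees 0…3.
Finally multiplying by (1 + t + t^2 + t^3), the product of all factors after the first has coefficients 0,1,1,2 for degrees 0…3.
[t^3] = 1·2 + 1·0 = 2.

2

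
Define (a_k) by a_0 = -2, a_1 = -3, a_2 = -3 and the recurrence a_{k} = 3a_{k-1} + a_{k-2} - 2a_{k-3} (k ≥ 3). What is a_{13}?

The ordinary generating function has denominator 1 - 3y - y^2 + 2y^3.
Iterating the recurrence: a_0,…,a_{13} = -2, -3, -3, -8, -21, -65, -200, -623, -1939, -6040, -18813, -58601, -182536, -568583.

-568583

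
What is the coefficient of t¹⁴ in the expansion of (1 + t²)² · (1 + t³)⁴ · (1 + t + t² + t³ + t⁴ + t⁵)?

(1 + t²)² has coefficients 1,0,2,0,1 for degrees 0…4.
(1 + t³)⁴ has coefficients 1,0,0,4,0,0,6,0,0,4,0,0,1,0,0 for degrees 0…14.
Finally multiplying by (1 + t + t² + t³ + t⁴ + t⁵), the product of all factors after the first has coefficients 1,1,1,5,5,5,10,10,10,10,10,10,5,5,5 for degrees 0…14.
[t¹⁴] = 1·5 + 2·5 + 1·10 = 25.

25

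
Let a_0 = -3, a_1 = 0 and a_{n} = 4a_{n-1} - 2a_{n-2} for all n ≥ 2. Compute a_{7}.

The ordinary generating function has denominator 1 - 4q + 2q^2.
Iterating the recurrence: a_0,…,a_{7} = -3, 0, 6, 24, 84, 288, 984, 3360.

3360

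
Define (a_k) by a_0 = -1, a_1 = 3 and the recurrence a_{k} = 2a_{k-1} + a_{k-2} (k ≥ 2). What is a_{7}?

The ordinary generating function has denominator 1 - 2x - x^2.
Iterating the recurrence: a_0,…,a_{7} = -1, 3, 5, 13, 31, 75, 181, 437.

437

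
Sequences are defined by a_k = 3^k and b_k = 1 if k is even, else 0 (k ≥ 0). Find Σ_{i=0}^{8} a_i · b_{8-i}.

Write out a_i and b_{8-i} for i = 0,…,8 and sum the products.
Σ = 1·1 + 3·0 + 9·1 + 27·0 + 81·1 + 243·0 + 729·1 + 2187·0 + 6561·1 = 7381.

7381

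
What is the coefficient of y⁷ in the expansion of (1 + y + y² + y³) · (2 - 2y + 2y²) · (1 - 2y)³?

24

(1 + y + y² + y³) has coefficients 1,1,1,1 for degrees 0…3.
(2 - 2y + 2y²) has coefficients 2,-2,2,0,0,0,0,0 for degrees 0…7.
Finally multiplying by (1 - 2y)³, the product of all factors after the first has coefficients 2,-14,38,-52,40,-16,0,0 for degrees 0…7.
[y⁷] = 1·0 + 1·0 + 1·(-16) + 1·40 = 24.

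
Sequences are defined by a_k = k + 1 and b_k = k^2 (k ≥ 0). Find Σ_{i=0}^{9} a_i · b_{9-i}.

The convolution is the x^9 coefficient of A(x)B(x).
Σ = 1·81 + 2·64 + 3·49 + 4·36 + 5·25 + 6·16 + 7·9 + 8·4 + 9·1 + 10·0 = 825.

825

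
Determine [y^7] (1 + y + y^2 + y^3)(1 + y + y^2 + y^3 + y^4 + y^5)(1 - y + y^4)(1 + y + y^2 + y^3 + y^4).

9

(1 + y + y^2 + y^3) has coefficients 1,1,1,1 for degrees 0…3.
(1 + y + y^2 + y^3 + y^4 + y^5) has coefficients 1,1,1,1,1,1,0,0 for degrees 0…7.
Multiplying by (1 - y + y^4) gives running coefficients 1,0,0,0,1,1,0,1 for degrees 0…7.
Finally multiplying by (1 + y + y^2 + y^3 + y^4), the product of all factors after the first has coefficients 1,1,1,1,2,2,2,3 for degrees 0…7.
[y^7] = 1·3 + 1·2 + 1·2 + 1·2 = 9.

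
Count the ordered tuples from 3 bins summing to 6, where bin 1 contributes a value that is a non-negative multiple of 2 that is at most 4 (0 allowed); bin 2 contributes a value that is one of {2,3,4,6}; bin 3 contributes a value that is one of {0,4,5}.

The generating function for the choices is (1 + q^2 + q^4)·(q^2 + q^3 + q^4 + q^6)·(1 + q^4 + q^5); the count is [q^6].
(1 + q^2 + q^4) has coefficients 1,0,1,0,1 for degrees 0…4.
(q^2 + q^3 + q^4 + q^6) has coefficients 0,0,1,1,1,0,1 for degrees 0…6.
Finally multiplying by (1 + q^4 + q^5), the product of all factors after the first has coefficients 0,0,1,1,1,0,2 for degrees 0…6.
[q^6] = 1·2 + 1·1 + 1·1 = 4.

4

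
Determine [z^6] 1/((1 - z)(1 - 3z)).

1093

The denominator gives the recurrence a_n = 4a_(n−1) − 3a_(n−2) for n ≥ 2; the numerator fixes a_0 = 1, a_1 = 4.
Iterating: 1, 4, 13, 40, 121, 364, 1093, so a_6 = 1093.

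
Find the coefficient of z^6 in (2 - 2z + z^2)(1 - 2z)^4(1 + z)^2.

(2 - 2z + z^2) has coefficients 2,-2,1 for degrees 0…2.
(1 - 2z)^4 has coefficients 1,-8,24,-32,16,0,0 for degrees 0…6.
Finally multiplying by (1 + z)^2, the product of all factors after the first has coefficients 1,-6,9,8,-24,0,16 for degrees 0…6.
[z^6] = 2·16 − 2·0 + 1·(-24) = 8.

8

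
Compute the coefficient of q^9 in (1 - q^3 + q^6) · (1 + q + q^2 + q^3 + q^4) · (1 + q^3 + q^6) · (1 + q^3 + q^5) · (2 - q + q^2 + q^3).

10

(1 - q^3 + q^6) has coefficients 1,0,0,-1,0,0,1 for degrees 0…6.
(1 + q + q^2 + q^3 + q^4) has coefficients 1,1,1,1,1,0,0,0,0,0 for degrees 0…9.
Multiplying by (1 + q^3 + q^6) gives running coefficients 1,1,1,2,2,1,2,2,1,1 for degrees 0…9.
Multiplying by (1 + q^3 + q^5) gives running coefficients 1,1,1,3,3,3,5,5,4,5 for degrees 0…9.
Finally multiplying by (2 - q + q^2 + q^3), the product of all factors after the first has coefficients 2,1,2,7,5,7,13,11,11,16 for degrees 0…9.
[q^9] = 1·16 − 1·13 + 1·7 = 10.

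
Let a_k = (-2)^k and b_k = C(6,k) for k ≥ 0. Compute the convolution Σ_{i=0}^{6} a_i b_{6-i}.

1

The convolution is the t^6 coefficient of A(t)B(t).
Σ = 1·1 − 2·6 + 4·15 − 8·20 + 16·15 − 32·6 + 64·1 = 1.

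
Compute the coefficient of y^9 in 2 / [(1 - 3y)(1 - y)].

59048

The denominator gives the recurrence a_n = 4a_(n−1) − 3a_(n−2) for n ≥ 2; the numerator fixes a_0 = 2, a_1 = 8.
Iterating: 2, 8, 26, 80, 242, 728, 2186, 6560, 19682, 59048, so a_9 = 59048.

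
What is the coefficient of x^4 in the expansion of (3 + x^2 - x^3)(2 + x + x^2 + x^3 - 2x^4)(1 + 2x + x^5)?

-2

(3 + x^2 - x^3) has coefficients 3,0,1,-1 for degrees 0…3.
(2 + x + x^2 + x^3 - 2x^4) has coefficients 2,1,1,1,-2 for degrees 0…4.
Finally multiplying by (1 + 2x + x^5), the product of all factors after the first has coefficients 2,5,3,3,0 for degrees 0…4.
[x^4] = 3·0 + 1·3 − 1·5 = -2.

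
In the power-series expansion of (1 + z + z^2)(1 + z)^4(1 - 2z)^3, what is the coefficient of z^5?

19

(1 + z + z^2) has coefficients 1,1,1 for degrees 0…2.
(1 + z)^4 has coefficients 1,4,6,4,1,0 for degrees 0…5.
Finally multiplying by (1 - 2z)^3, the product of all factors after the first has coefficients 1,-2,-6,8,17,-6 for degrees 0…5.
[z^5] = 1·(-6) + 1·17 + 1·8 = 19.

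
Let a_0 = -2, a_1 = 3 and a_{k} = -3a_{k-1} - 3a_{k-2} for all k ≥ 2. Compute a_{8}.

81

The ordinary generating function has denominator 1 + 3q + 3q^2.
Iterating the recurrence: a_0,…,a_{8} = -2, 3, -3, 0, 9, -27, 54, -81, 81.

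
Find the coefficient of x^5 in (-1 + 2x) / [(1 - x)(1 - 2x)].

Partial fractions give a closed form: a_n = (-1)·1^n.
At n = 5: a_5 = -1.

-1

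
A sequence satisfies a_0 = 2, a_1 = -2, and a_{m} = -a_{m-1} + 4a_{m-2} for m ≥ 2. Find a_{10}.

The ordinary generating function has denominator 1 + z - 4z^2.
Iterating the recurrence: a_0,…,a_{10} = 2, -2, 10, -18, 58, -130, 362, -882, 2330, -5858, 15178.

15178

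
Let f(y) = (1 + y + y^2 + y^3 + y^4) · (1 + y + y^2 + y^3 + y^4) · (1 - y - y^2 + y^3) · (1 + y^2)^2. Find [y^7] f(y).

-4

(1 + y + y^2 + y^3 + y^4) has coefficients 1,1,1,1,1 for degrees 0…4.
(1 + y + y^2 + y^3 + y^4) has coefficients 1,1,1,1,1,0,0,0 for degrees 0…7.
Multiplying by (1 - y - y^2 + y^3) gives running coefficients 1,0,-1,0,0,-1,0,1 for degrees 0…7.
Finally multiplying by (1 + y^2)^2, the product of all factors after the first has coefficients 1,0,1,0,-1,-1,-1,-1 for degrees 0…7.
[y^7] = 1·(-1) + 1·(-1) + 1·(-1) + 1·(-1) + 1·0 = -4.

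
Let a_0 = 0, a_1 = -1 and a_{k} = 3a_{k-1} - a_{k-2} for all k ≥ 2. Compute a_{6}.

The ordinary generating function has denominator 1 - 3z + z^2.
Iterating the recurrence: a_0,…,a_{6} = 0, -1, -3, -8, -21, -55, -144.

-144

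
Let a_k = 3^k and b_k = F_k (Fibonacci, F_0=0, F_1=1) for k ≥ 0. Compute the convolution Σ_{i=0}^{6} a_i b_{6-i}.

428

Write out a_i and b_{6-i} for i = 0,…,6 and sum the products.
Σ = 1·8 + 3·5 + 9·3 + 27·2 + 81·1 + 243·1 + 729·0 = 428.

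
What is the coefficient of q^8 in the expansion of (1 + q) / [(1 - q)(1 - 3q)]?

The denominator gives the recurrence a_n = 4a_(n−1) − 3a_(n−2) for n ≥ 3; the numerator fixes a_0 = 1, a_1 = 5, a_2 = 17.
Iterating: 1, 5, 17, 53, 161, 485, 1457, 4373, 13121, so a_8 = 13121.

13121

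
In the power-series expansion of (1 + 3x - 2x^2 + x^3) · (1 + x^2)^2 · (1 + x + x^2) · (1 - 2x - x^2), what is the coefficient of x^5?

(1 + 3x - 2x^2 + x^3) has coefficients 1,3,-2,1 for degrees 0…3.
(1 + x^2)^2 has coefficients 1,0,2,0,1,0 for degrees 0…5.
Multiplying by (1 + x + x^2) gives running coefficients 1,1,3,2,3,1 for degrees 0…5.
Finally multiplying by (1 - 2x - x^2), the product of all factors after the first has coefficients 1,-1,0,-5,-4,-7 for degrees 0…5.
[x^5] = 1·(-7) + 3·(-4) − 2·(-5) + 1·0 = -9.

-9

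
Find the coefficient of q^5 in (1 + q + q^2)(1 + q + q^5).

1

(1 + q + q^2) has coefficients 1,1,1 for degrees 0…2.
(1 + q + q^5) has coefficients 1,1,0,0,0,1 for degrees 0…5.
[q^5] = 1·1 + 1·0 + 1·0 = 1.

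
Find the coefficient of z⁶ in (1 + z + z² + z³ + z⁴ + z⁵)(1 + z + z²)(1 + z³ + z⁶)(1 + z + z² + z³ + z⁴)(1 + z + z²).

(1 + z + z² + z³ + z⁴ + z⁵) has coefficients 1,1,1,1,1,1 for degrees 0…5.
(1 + z + z²) has coefficients 1,1,1,0,0,0,0 for degrees 0…6.
Multiplying by (1 + z³ + z⁶) gives running coefficients 1,1,1,1,1,1,1 for degrees 0…6.
Multiplying by (1 + z + z² + z³ + z⁴) gives running coefficients 1,2,3,4,5,5,5 for degrees 0…6.
Finally multiplying by (1 + z + z²), the product of all factors after the first has coefficients 1,3,6,9,12,14,15 for degrees 0…6.
[z⁶] = 1·15 + 1·14 + 1·12 + 1·9 + 1·6 + 1·3 = 59.

59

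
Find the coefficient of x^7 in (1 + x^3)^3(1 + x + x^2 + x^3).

(1 + x^3)^3 has coefficients 1,0,0,3,0,0,3,0 for degrees 0…7.
(1 + x + x^2 + x^3) has coefficients 1,1,1,1,0,0,0,0 for degrees 0…7.
[x^7] = 1·0 + 3·0 + 3·1 = 3.

3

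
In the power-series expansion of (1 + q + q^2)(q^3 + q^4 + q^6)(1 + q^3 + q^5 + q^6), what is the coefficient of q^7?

(1 + q + q^2) has coefficients 1,1,1 for degrees 0…2.
(q^3 + q^4 + q^6) has coefficients 0,0,0,1,1,0,1,0 for degrees 0…7.
Finally multiplying by (1 + q^3 + q^5 + q^6), the product of all factors after the first has coefficients 0,0,0,1,1,0,2,1 for degrees 0…7.
[q^7] = 1·1 + 1·2 + 1·0 = 3.

3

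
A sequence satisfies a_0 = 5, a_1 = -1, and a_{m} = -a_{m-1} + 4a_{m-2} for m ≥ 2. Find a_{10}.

The ordinary generating function has denominator 1 + t - 4t^2.
Iterating the recurrence: a_0,…,a_{10} = 5, -1, 21, -25, 109, -209, 645, -1481, 4061, -9985, 26229.

26229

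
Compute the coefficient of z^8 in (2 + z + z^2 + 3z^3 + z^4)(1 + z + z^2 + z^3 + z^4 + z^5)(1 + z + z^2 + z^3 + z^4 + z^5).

(2 + z + z^2 + 3z^3 + z^4) has coefficients 2,1,1,3,1 for degrees 0…4.
(1 + z + z^2 + z^3 + z^4 + z^5) has coefficients 1,1,1,1,1,1,0,0,0 for degrees 0…8.
Finally multiplying by (1 + z + z^2 + z^3 + z^4 + z^5), the product of all factors after the first has coefficients 1,2,3,4,5,6,5,4,3 for degrees 0…8.
[z^8] = 2·3 + 1·4 + 1·5 + 3·6 + 1·5 = 38.

38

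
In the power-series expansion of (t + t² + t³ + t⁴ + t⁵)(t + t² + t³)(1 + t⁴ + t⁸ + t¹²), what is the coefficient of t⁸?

(t + t² + t³ + t⁴ + t⁵) has coefficients 0,1,1,1,1,1 for degrees 0…5.
(t + t² + t³) has coefficients 0,1,1,1,0,0,0,0,0 for degrees 0…8.
Finally multiplying by (1 + t⁴ + t⁸ + t¹²), the product of all factors after the first has coefficients 0,1,1,1,0,1,1,1,0 for degrees 0…8.
[t⁸] = 1·1 + 1·1 + 1·1 + 1·0 + 1·1 = 4.

4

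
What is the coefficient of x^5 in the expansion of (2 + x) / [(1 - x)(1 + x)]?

1

Partial fractions give a closed form: a_n = (3/2)·1^n + (1/2)·(-1)^n.
At n = 5: a_5 = 1.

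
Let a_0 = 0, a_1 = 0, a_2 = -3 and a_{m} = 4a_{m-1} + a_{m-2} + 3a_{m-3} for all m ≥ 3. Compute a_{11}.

The ordinary generating function has denominator 1 - 4z - z^2 - 3z^3.
Iterating the recurrence: a_0,…,a_{11} = 0, 0, -3, -12, -51, -225, -987, -4326, -18966, -83151, -364548, -1598241.

-1598241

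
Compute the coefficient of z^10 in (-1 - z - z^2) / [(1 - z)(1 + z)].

The denominator gives the recurrence a_n = a_(n−2) for n ≥ 3; the numerator fixes a_0 = -1, a_1 = -1, a_2 = -2.
Iterating: -1, -1, -2, -1, -2, -1, -2, -1, -2, -1, -2, so a_10 = -2.

-2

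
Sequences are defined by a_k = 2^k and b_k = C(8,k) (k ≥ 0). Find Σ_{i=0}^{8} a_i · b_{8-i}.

Write out a_i and b_{8-i} for i = 0,…,8 and sum the products.
Σ = 1·1 + 2·8 + 4·28 + 8·56 + 16·70 + 32·56 + 64·28 + 128·8 + 256·1 = 6561.

6561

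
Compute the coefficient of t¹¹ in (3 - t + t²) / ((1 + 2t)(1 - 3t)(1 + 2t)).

139259

The denominator gives the recurrence a_n = −a_(n−1) + 8a_(n−2) + 12a_(n−3) for n ≥ 3; the numerator fixes a_0 = 3, a_1 = -4, a_2 = 29.
Iterating: 3, -4, 29, -25, 209, -61, 1433, 587, 10145, 11747, 76457, 139259, so a_11 = 139259.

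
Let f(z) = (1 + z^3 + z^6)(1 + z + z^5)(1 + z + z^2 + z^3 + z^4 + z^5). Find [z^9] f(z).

5

(1 + z^3 + z^6) has coefficients 1,0,0,1,0,0,1 for degrees 0…6.
(1 + z + z^5) has coefficients 1,1,0,0,0,1,0,0,0,0 for degrees 0…9.
Finally multiplying by (1 + z + z^2 + z^3 + z^4 + z^5), the product of all factors after the first has coefficients 1,2,2,2,2,3,2,1,1,1 for degrees 0…9.
[z^9] = 1·1 + 1·2 + 1·2 = 5.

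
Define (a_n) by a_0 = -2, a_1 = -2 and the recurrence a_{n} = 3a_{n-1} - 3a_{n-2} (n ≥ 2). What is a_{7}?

The ordinary generating function has denominator 1 - 3t + 3t^2.
Iterating the recurrence: a_0,…,a_{7} = -2, -2, 0, 6, 18, 36, 54, 54.

54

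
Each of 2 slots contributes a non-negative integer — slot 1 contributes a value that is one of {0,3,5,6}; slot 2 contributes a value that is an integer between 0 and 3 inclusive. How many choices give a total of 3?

The generating function for the choices is (1 + y^3 + y^5 + y^6)·(1 + y + y^2 + y^3); the count is [y^3].
(1 + y^3 + y^5 + y^6) has coefficients 1,0,0,1 for degrees 0…3.
(1 + y + y^2 + y^3) has coefficients 1,1,1,1 for degrees 0…3.
[y^3] = 1·1 + 1·1 = 2.

2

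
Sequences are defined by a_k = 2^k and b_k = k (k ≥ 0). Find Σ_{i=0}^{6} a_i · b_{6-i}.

120

Write out a_i and b_{6-i} for i = 0,…,6 and sum the products.
Σ = 1·6 + 2·5 + 4·4 + 8·3 + 16·2 + 32·1 + 64·0 = 120.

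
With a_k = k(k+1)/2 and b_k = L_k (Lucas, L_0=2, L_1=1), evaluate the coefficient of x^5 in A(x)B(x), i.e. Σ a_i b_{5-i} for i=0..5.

This is [x^5] in the product of the two ordinary generating functions.
Σ = 0·11 + 1·7 + 3·4 + 6·3 + 10·1 + 15·2 = 77.

77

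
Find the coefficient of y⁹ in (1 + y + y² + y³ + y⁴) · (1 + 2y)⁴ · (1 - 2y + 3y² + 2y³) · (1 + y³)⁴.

(1 + y + y² + y³ + y⁴) has coefficients 1,1,1,1,1 for degrees 0…4.
(1 + 2y)⁴ has coefficients 1,8,24,32,16,0,0,0,0,0 for degrees 0…9.
Multiplying by (1 - 2y + 3y² + 2y³) gives running coefficients 1,6,11,10,40,112,112,32,0,0 for degrees 0…9.
Finally multiplying by (1 + y³)⁴, the product of all factors after the first has coefficients 1,6,11,14,64,156,158,228,514,512 for degrees 0…9.
[y⁹] = 1·512 + 1·514 + 1·228 + 1·158 + 1·156 = 1568.

1568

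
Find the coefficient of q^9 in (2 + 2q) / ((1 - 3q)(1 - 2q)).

154392

Partial fractions give a closed form: a_n = (8)·3^n + (-6)·2^n.
At n = 9: a_9 = 154392.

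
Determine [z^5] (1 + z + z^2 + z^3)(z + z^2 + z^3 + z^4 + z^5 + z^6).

(1 + z + z^2 + z^3) has coefficients 1,1,1,1 for degrees 0…3.
(z + z^2 + z^3 + z^4 + z^5 + z^6) has coefficients 0,1,1,1,1,1 for degrees 0…5.
[z^5] = 1·1 + 1·1 + 1·1 + 1·1 = 4.

4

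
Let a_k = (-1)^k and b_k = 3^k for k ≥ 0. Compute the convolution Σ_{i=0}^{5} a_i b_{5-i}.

182

The convolution is the t^5 coefficient of A(t)B(t).
Σ = 1·243 − 1·81 + 1·27 − 1·9 + 1·3 − 1·1 = 182.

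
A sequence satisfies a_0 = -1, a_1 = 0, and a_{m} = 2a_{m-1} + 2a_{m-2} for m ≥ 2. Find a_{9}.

The ordinary generating function has denominator 1 - 2x - 2x^2.
Iterating the recurrence: a_0,…,a_{9} = -1, 0, -2, -4, -12, -32, -88, -240, -656, -1792.

-1792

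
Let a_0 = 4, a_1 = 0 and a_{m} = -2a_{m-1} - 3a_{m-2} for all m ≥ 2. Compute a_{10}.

The ordinary generating function has denominator 1 + 2y + 3y^2.
Iterating the recurrence: a_0,…,a_{10} = 4, 0, -12, 24, -12, -48, 132, -120, -156, 672, -876.

-876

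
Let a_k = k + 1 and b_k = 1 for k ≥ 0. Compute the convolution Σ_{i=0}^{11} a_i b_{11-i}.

This is [x^11] in the product of the two ordinary generating functions.
Σ = 1·1 + 2·1 + 3·1 + 4·1 + 5·1 + 6·1 + 7·1 + 8·1 + 9·1 + 10·1 + 11·1 + 12·1 = 78.

78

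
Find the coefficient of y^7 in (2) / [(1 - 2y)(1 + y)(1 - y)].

The denominator gives the recurrence a_n = 2a_(n−1) + a_(n−2) − 2a_(n−3) for n ≥ 3; the numerator fixes a_0 = 2, a_1 = 4, a_2 = 10.
Iterating: 2, 4, 10, 20, 42, 84, 170, 340, so a_7 = 340.

340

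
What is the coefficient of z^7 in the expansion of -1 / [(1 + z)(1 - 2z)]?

-85

Partial fractions give a closed form: a_n = (-1/3)·(-1)^n + (-2/3)·2^n.
At n = 7: a_7 = -85.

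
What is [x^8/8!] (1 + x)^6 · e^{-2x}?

The EGF product rule gives c_8 = Σ_{k_1+k_2=8} C(8; k_1,k_2) · ∏ g_i(k_i), where (1+x)^6 gives the falling factorial (6)_k; e^{-2x} gives (-2)^k.
g_1(k) for k = 0…8: 1, 6, 30, 120, 360, 720, 720, 0, 0.
g_2(k) for k = 0…8: 1, -2, 4, -8, 16, -32, 64, -128, 256.
c_8 = Σ_k C(8,k)·g_1(k)·g_2(8−k) = 1·1·256 + 8·6·(-128) + 28·30·64 + 56·120·(-32) + 70·360·16 + 56·720·(-8) + 28·720·4 = 256 − 6144 + 53760 − 215040 + 403200 − 322560 + 80640 = -5888.

-5888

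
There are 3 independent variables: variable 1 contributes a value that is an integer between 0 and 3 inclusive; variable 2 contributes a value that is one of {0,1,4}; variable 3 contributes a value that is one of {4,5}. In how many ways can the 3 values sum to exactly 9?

The generating function for the choices is (1 + t + t² + t³)·(1 + t + t⁴)·(t⁴ + t⁵); the count is [t⁹].
(1 + t + t² + t³) has coefficients 1,1,1,1 for degrees 0…3.
(1 + t + t⁴) has coefficients 1,1,0,0,1,0,0,0,0,0 for degrees 0…9.
Finally multiplying by (t⁴ + t⁵), the product of all factors after the first has coefficients 0,0,0,0,1,2,1,0,1,1 for degrees 0…9.
[t⁹] = 1·1 + 1·1 + 1·0 + 1·1 = 3.

3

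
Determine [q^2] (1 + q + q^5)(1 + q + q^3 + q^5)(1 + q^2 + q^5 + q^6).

2

(1 + q + q^5) has coefficients 1,1,0 for degrees 0…2.
(1 + q + q^3 + q^5) has coefficients 1,1,0 for degrees 0…2.
Finally multiplying by (1 + q^2 + q^5 + q^6), the product of all factors after the first has coefficients 1,1,1 for degrees 0…2.
[q^2] = 1·1 + 1·1 = 2.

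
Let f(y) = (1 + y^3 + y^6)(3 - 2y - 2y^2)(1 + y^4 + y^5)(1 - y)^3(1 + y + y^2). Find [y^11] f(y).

-5

(1 + y^3 + y^6) has coefficients 1,0,0,1,0,0,1 for degrees 0…6.
(3 - 2y - 2y^2) has coefficients 3,-2,-2,0,0,0,0,0,0,0,0,0 for degrees 0…11.
Multiplying by (1 + y^4 + y^5) gives running coefficients 3,-2,-2,0,3,1,-4,-2,0,0,0,0 for degrees 0…11.
Multiplying by (1 - y)^3 gives running coefficients 3,-11,13,-3,-1,-6,2,10,-7,-2,2,0 for degrees 0…11.
Finally multiplying by (1 + y + y^2), the product of all factors after the first has coefficients 3,-8,5,-1,9,-10,-5,6,5,1,-7,0 for degrees 0…11.
[y^11] = 1·0 + 1·5 + 1·(-10) = -5.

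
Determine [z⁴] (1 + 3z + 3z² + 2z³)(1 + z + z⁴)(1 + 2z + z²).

19

(1 + 3z + 3z² + 2z³) has coefficients 1,3,3,2 for degrees 0…3.
(1 + z + z⁴) has coefficients 1,1,0,0,1 for degrees 0…4.
Finally multiplying by (1 + 2z + z²), the product of all factors after the first has coefficients 1,3,3,1,1 for degrees 0…4.
[z⁴] = 1·1 + 3·1 + 3·3 + 2·3 = 19.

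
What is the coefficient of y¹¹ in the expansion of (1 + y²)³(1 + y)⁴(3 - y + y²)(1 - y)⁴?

(1 + y²)³ has coefficients 1,0,3,0,3,0,1 for degrees 0…6.
(1 + y)⁴ has coefficients 1,4,6,4,1,0,0,0,0,0,0,0 for degrees 0…11.
Multiplying by (3 - y + y²) gives running coefficients 3,11,15,10,5,3,1,0,0,0,0,0 for degrees 0…11.
Finally multiplying by (1 - y)⁴, the product of all factors after the first has coefficients 3,-1,-11,4,14,-6,-6,4,-1,-1,1,0 for degrees 0…11.
[y¹¹] = 1·0 + 3·(-1) + 3·4 + 1·(-6) = 3.

3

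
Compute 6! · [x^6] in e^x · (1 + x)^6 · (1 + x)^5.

805597

The EGF product rule gives c_6 = Σ_{k_1+k_2+k_3=6} C(6; k_1,k_2,k_3) · ∏ g_i(k_i), where e^x gives (1)^k; (1+x)^6 gives the falling factorial (6)_k; (1+x)^5 gives the falling factorial (5)_k.
g_1(k) for k = 0…6: 1, 1, 1, 1, 1, 1, 1.
g_2(k) for k = 0…6: 1, 6, 30, 120, 360, 720, 720.
g_3(k) for k = 0…6: 1, 5, 20, 60, 120, 120, 0.
First combine the last two factors: h(k) = Σ_j C(k,j)·g_2(j)·g_3(k−j) for k = 0…6: 1, 11, 110, 990, 7920, 55440, 332640.
c_6 = Σ_k C(6,k)·g_1(k)·h(6−k) = 1·1·332640 + 6·1·55440 + 15·1·7920 + 20·1·990 + 15·1·110 + 6·1·11 + 1·1·1 = 332640 + 332640 + 118800 + 19800 + 1650 + 66 + 1 = 805597.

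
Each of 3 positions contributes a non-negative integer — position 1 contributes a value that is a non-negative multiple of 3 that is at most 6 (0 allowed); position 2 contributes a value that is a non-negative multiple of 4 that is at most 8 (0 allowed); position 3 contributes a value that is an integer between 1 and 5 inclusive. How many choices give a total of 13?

The generating function for the choices is (1 + t³ + t⁶)·(1 + t⁴ + t⁸)·(t + t² + t³ + t⁴ + t⁵); the count is [t¹³].
(1 + t³ + t⁶) has coefficients 1,0,0,1,0,0,1 for degrees 0…6.
(1 + t⁴ + t⁸) has coefficients 1,0,0,0,1,0,0,0,1,0,0,0,0,0 for degrees 0…13.
Finally multiplying by (t + t² + t³ + t⁴ + t⁵), the product of all factors after the first has coefficients 0,1,1,1,1,2,1,1,1,2,1,1,1,1 for degrees 0…13.
[t¹³] = 1·1 + 1·1 + 1·1 = 3.

3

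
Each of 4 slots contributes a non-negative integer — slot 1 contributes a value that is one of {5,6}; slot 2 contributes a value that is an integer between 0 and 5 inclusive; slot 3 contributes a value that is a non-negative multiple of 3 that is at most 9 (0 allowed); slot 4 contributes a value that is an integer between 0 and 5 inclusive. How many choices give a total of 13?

23

The generating function for the choices is (x^5 + x^6)·(1 + x + x^2 + x^3 + x^4 + x^5)·(1 + x^3 + x^6 + x^9)·(1 + x + x^2 + x^3 + x^4 + x^5); the count is [x^13].
(x^5 + x^6) has coefficients 0,0,0,0,0,1,1 for degrees 0…6.
(1 + x + x^2 + x^3 + x^4 + x^5) has coefficients 1,1,1,1,1,1,0,0,0,0,0,0,0,0 for degrees 0…13.
Multiplying by (1 + x^3 + x^6 + x^9) gives running coefficients 1,1,1,2,2,2,2,2,2,2,2,2,1,1 for degrees 0…13.
Finally multiplying by (1 + x + x^2 + x^3 + x^4 + x^5), the product of all factors after the first has coefficients 1,2,3,5,7,9,10,11,12,12,12,12,11,10 for degrees 0…13.
[x^13] = 1·12 + 1·11 = 23.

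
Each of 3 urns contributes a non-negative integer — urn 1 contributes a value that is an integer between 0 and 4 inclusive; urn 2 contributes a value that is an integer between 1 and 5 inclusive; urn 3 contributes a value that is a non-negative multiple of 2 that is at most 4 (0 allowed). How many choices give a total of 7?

11

The generating function for the choices is (1 + z + z^2 + z^3 + z^4)·(z + z^2 + z^3 + z^4 + z^5)·(1 + z^2 + z^4); the count is [z^7].
(1 + z + z^2 + z^3 + z^4) has coefficients 1,1,1,1,1 for degrees 0…4.
(z + z^2 + z^3 + z^4 + z^5) has coefficients 0,1,1,1,1,1,0,0 for degrees 0…7.
Finally multiplying by (1 + z^2 + z^4), the product of all factors after the first has coefficients 0,1,1,2,2,3,2,2 for degrees 0…7.
[z^7] = 1·2 + 1·2 + 1·3 + 1·2 + 1·2 = 11.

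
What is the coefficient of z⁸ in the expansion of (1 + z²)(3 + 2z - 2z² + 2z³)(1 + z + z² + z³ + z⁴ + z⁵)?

(1 + z²) has coefficients 1,0,1 for degrees 0…2.
(3 + 2z - 2z² + 2z³) has coefficients 3,2,-2,2,0,0,0,0,0 for degrees 0…8.
Finally multiplying by (1 + z + z² + z³ + z⁴ + z⁵), the product of all factors after the first has coefficients 3,5,3,5,5,5,2,0,2 for degrees 0…8.
[z⁸] = 1·2 + 1·2 = 4.

4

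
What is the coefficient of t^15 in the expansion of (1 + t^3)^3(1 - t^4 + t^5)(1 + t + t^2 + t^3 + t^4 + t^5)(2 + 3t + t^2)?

(1 + t^3)^3 has coefficients 1,0,0,3,0,0,3,0,0,1 for degrees 0…9.
(1 - t^4 + t^5) has coefficients 1,0,0,0,-1,1,0,0,0,0,0,0,0,0,0,0 for degrees 0…15.
Multiplying by (1 + t + t^2 + t^3 + t^4 + t^5) gives running coefficients 1,1,1,1,0,1,0,0,0,0,1,0,0,0,0,0 for degrees 0…15.
Finally multiplying by (2 + 3t + t^2), the product of all factors after the first has coefficients 2,5,6,6,4,3,3,1,0,0,2,3,1,0,0,0 for degrees 0…15.
[t^15] = 1·0 + 3·1 + 3·0 + 1·3 = 6.

6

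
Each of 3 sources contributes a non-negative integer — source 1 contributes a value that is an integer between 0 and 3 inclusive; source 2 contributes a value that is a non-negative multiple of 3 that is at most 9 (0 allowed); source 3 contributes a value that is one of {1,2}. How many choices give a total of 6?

2

The generating function for the choices is (1 + x + x^2 + x^3)·(1 + x^3 + x^6 + x^9)·(x + x^2); the count is [x^6].
(1 + x + x^2 + x^3) has coefficients 1,1,1,1 for degrees 0…3.
(1 + x^3 + x^6 + x^9) has coefficients 1,0,0,1,0,0,1 for degrees 0…6.
Finally multiplying by (x + x^2), the product of all factors after the first has coefficients 0,1,1,0,1,1,0 for degrees 0…6.
[x^6] = 1·0 + 1·1 + 1·1 + 1·0 = 2.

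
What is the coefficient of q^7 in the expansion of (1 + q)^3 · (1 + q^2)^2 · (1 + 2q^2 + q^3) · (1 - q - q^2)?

-30

(1 + q)^3 has coefficients 1,3,3,1 for degrees 0…3.
(1 + q^2)^2 has coefficients 1,0,2,0,1,0,0,0 for degrees 0…7.
Multiplying by (1 + 2q^2 + q^3) gives running coefficients 1,0,4,1,5,2,2,1 for degrees 0…7.
Finally multiplying by (1 - q - q^2), the product of all factors after the first has coefficients 1,-1,3,-3,0,-4,-5,-3 for degrees 0…7.
[q^7] = 1·(-3) + 3·(-5) + 3·(-4) + 1·0 = -30.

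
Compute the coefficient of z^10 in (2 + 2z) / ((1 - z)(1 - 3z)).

236194

The denominator gives the recurrence a_n = 4a_(n−1) − 3a_(n−2) for n ≥ 2; the numerator fixes a_0 = 2, a_1 = 10.
Iterating: 2, 10, 34, 106, 322, 970, 2914, 8746, 26242, 78730, 236194, so a_10 = 236194.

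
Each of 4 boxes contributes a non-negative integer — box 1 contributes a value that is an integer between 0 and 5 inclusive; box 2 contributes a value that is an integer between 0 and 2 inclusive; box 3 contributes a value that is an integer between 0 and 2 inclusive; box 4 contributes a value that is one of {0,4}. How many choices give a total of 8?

The generating function for the choices is (1 + z + z^2 + z^3 + z^4 + z^5)·(1 + z + z^2)·(1 + z + z^2)·(1 + z^4); the count is [z^8].
(1 + z + z^2 + z^3 + z^4 + z^5) has coefficients 1,1,1,1,1,1 for degrees 0…5.
(1 + z + z^2) has coefficients 1,1,1,0,0,0,0,0,0 for degrees 0…8.
Multiplying by (1 + z + z^2) gives running coefficients 1,2,3,2,1,0,0,0,0 for degrees 0…8.
Finally multiplying by (1 + z^4), the product of all factors after the first has coefficients 1,2,3,2,2,2,3,2,1 for degrees 0…8.
[z^8] = 1·1 + 1·2 + 1·3 + 1·2 + 1·2 + 1·2 = 12.

12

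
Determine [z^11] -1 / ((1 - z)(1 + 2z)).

Partial fractions give a closed form: a_n = (-1/3)·1^n + (-2/3)·(-2)^n.
At n = 11: a_11 = 1365.

1365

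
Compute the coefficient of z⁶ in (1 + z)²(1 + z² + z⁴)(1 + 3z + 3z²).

13

(1 + z)² has coefficients 1,2,1 for degrees 0…2.
(1 + z² + z⁴) has coefficients 1,0,1,0,1,0,0 for degrees 0…6.
Finally multiplying by (1 + 3z + 3z²), the product of all factors after the first has coefficients 1,3,4,3,4,3,3 for degrees 0…6.
[z⁶] = 1·3 + 2·3 + 1·4 = 13.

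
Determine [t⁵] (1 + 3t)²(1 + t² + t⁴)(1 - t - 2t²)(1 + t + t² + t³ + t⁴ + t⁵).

(1 + 3t)² has coefficients 1,6,9 for degrees 0…2.
(1 + t² + t⁴) has coefficients 1,0,1,0,1,0 for degrees 0…5.
Multiplying by (1 - t - 2t²) gives running coefficients 1,-1,-1,-1,-1,-1 for degrees 0…5.
Finally multiplying by (1 + t + t² + t³ + t⁴ + t⁵), the product of all factors after the first has coefficients 1,0,-1,-2,-3,-4 for degrees 0…5.
[t⁵] = 1·(-4) + 6·(-3) + 9·(-2) = -40.

-40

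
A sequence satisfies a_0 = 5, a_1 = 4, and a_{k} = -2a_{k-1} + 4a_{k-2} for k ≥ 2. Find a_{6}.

576

The ordinary generating function has denominator 1 + 2x - 4x^2.
Iterating the recurrence: a_0,…,a_{6} = 5, 4, 12, -8, 64, -160, 576.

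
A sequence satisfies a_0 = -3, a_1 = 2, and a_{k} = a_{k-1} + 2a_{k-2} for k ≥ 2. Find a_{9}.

The ordinary generating function has denominator 1 - t - 2t^2.
Iterating the recurrence: a_0,…,a_{9} = -3, 2, -4, 0, -8, -8, -24, -40, -88, -168.

-168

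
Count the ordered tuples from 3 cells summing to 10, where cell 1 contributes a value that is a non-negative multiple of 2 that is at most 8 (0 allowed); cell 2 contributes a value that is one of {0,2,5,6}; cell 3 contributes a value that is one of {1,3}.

2

The generating function for the choices is (1 + y^2 + y^4 + y^6 + y^8)·(1 + y^2 + y^5 + y^6)·(y + y^3); the count is [y^10].
(1 + y^2 + y^4 + y^6 + y^8) has coefficients 1,0,1,0,1,0,1,0,1 for degrees 0…8.
(1 + y^2 + y^5 + y^6) has coefficients 1,0,1,0,0,1,1,0,0,0,0 for degrees 0…10.
Finally multiplying by (y + y^3), the product of all factors after the first has coefficients 0,1,0,2,0,1,1,1,1,1,0 for degrees 0…10.
[y^10] = 1·0 + 1·1 + 1·1 + 1·0 + 1·0 = 2.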